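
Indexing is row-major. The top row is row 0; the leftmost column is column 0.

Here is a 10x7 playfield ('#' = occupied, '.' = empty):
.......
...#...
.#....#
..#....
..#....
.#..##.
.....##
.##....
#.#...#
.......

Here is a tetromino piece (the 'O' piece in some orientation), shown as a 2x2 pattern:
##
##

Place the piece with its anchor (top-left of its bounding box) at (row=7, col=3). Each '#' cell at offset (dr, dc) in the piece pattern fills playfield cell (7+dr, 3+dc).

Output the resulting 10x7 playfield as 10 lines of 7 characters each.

Fill (7+0,3+0) = (7,3)
Fill (7+0,3+1) = (7,4)
Fill (7+1,3+0) = (8,3)
Fill (7+1,3+1) = (8,4)

Answer: .......
...#...
.#....#
..#....
..#....
.#..##.
.....##
.####..
#.###.#
.......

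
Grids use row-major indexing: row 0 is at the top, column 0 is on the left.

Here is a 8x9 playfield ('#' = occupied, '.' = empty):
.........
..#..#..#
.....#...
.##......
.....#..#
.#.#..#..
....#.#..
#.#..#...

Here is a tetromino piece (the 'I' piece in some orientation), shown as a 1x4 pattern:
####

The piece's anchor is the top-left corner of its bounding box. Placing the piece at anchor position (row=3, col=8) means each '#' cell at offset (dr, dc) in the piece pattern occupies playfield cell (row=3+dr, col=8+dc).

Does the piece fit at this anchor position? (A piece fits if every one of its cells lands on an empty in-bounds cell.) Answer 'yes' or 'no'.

Answer: no

Derivation:
Check each piece cell at anchor (3, 8):
  offset (0,0) -> (3,8): empty -> OK
  offset (0,1) -> (3,9): out of bounds -> FAIL
  offset (0,2) -> (3,10): out of bounds -> FAIL
  offset (0,3) -> (3,11): out of bounds -> FAIL
All cells valid: no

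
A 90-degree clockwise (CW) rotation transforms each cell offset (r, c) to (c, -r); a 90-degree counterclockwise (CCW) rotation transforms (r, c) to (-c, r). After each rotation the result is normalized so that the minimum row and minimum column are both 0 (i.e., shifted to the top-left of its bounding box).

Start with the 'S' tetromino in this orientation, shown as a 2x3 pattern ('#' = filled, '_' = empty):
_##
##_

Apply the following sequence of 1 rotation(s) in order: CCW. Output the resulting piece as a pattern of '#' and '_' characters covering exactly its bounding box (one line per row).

Start:
_##
##_
After rotation 1 (CCW):
#_
##
_#

Answer: #_
##
_#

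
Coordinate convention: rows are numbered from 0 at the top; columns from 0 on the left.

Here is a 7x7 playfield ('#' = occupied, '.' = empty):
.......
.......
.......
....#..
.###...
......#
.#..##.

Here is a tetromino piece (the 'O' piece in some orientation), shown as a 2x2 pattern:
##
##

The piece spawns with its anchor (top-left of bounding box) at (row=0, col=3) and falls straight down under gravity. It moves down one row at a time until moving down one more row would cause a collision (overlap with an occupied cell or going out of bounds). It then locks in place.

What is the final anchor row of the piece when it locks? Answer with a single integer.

Spawn at (row=0, col=3). Try each row:
  row 0: fits
  row 1: fits
  row 2: blocked -> lock at row 1

Answer: 1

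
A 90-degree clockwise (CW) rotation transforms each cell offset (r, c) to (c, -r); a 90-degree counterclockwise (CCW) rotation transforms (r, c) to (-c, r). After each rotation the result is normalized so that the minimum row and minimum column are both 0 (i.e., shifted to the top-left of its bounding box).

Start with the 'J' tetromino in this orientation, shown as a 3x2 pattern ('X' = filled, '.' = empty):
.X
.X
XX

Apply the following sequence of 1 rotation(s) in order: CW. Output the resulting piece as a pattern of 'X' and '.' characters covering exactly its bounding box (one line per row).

Start:
.X
.X
XX
After rotation 1 (CW):
X..
XXX

Answer: X..
XXX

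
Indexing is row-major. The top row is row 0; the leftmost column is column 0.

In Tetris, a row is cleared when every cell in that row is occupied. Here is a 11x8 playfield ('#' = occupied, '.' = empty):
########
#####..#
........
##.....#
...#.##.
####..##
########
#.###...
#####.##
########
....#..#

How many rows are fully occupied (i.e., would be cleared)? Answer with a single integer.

Check each row:
  row 0: 0 empty cells -> FULL (clear)
  row 1: 2 empty cells -> not full
  row 2: 8 empty cells -> not full
  row 3: 5 empty cells -> not full
  row 4: 5 empty cells -> not full
  row 5: 2 empty cells -> not full
  row 6: 0 empty cells -> FULL (clear)
  row 7: 4 empty cells -> not full
  row 8: 1 empty cell -> not full
  row 9: 0 empty cells -> FULL (clear)
  row 10: 6 empty cells -> not full
Total rows cleared: 3

Answer: 3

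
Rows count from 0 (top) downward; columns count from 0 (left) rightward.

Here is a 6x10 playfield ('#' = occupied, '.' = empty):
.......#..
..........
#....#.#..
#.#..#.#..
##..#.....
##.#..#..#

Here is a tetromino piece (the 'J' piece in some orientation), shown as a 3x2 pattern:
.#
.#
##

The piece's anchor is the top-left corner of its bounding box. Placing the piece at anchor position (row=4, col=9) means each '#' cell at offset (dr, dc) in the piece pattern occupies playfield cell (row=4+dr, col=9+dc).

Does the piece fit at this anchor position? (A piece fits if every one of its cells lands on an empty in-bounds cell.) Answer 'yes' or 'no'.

Check each piece cell at anchor (4, 9):
  offset (0,1) -> (4,10): out of bounds -> FAIL
  offset (1,1) -> (5,10): out of bounds -> FAIL
  offset (2,0) -> (6,9): out of bounds -> FAIL
  offset (2,1) -> (6,10): out of bounds -> FAIL
All cells valid: no

Answer: no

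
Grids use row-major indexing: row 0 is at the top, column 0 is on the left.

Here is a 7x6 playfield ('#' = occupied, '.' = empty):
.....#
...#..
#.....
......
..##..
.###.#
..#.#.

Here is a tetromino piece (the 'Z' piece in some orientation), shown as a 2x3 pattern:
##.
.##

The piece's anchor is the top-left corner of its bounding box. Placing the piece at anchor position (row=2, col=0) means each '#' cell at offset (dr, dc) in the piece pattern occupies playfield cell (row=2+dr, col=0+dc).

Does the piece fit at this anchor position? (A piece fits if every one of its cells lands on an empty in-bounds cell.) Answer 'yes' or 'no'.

Check each piece cell at anchor (2, 0):
  offset (0,0) -> (2,0): occupied ('#') -> FAIL
  offset (0,1) -> (2,1): empty -> OK
  offset (1,1) -> (3,1): empty -> OK
  offset (1,2) -> (3,2): empty -> OK
All cells valid: no

Answer: no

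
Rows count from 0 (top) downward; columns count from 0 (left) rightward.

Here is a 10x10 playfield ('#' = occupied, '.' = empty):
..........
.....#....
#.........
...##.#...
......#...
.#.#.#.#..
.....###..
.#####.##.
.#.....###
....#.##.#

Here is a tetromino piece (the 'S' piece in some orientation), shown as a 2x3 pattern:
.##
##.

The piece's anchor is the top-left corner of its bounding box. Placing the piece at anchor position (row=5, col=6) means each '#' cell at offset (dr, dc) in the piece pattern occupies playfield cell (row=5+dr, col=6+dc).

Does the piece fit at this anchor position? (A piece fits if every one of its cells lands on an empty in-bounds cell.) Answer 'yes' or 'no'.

Check each piece cell at anchor (5, 6):
  offset (0,1) -> (5,7): occupied ('#') -> FAIL
  offset (0,2) -> (5,8): empty -> OK
  offset (1,0) -> (6,6): occupied ('#') -> FAIL
  offset (1,1) -> (6,7): occupied ('#') -> FAIL
All cells valid: no

Answer: no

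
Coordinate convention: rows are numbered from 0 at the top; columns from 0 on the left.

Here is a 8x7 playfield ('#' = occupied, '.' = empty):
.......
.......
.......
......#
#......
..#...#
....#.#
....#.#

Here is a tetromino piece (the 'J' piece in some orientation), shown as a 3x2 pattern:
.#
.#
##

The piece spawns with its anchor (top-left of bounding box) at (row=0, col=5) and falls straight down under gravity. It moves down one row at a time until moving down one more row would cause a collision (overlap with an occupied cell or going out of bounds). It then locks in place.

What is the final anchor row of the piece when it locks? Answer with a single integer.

Spawn at (row=0, col=5). Try each row:
  row 0: fits
  row 1: blocked -> lock at row 0

Answer: 0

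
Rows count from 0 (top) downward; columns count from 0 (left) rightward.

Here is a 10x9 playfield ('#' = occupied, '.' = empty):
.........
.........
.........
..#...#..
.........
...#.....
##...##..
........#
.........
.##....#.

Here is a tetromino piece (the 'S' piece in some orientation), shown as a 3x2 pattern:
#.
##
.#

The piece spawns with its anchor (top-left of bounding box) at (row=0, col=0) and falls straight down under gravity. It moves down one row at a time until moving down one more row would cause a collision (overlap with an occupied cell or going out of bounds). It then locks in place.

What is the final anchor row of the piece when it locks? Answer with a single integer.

Answer: 3

Derivation:
Spawn at (row=0, col=0). Try each row:
  row 0: fits
  row 1: fits
  row 2: fits
  row 3: fits
  row 4: blocked -> lock at row 3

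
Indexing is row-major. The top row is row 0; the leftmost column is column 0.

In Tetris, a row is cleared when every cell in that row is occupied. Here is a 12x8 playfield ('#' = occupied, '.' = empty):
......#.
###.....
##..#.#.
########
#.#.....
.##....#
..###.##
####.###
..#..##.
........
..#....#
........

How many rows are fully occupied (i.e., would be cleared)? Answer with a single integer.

Check each row:
  row 0: 7 empty cells -> not full
  row 1: 5 empty cells -> not full
  row 2: 4 empty cells -> not full
  row 3: 0 empty cells -> FULL (clear)
  row 4: 6 empty cells -> not full
  row 5: 5 empty cells -> not full
  row 6: 3 empty cells -> not full
  row 7: 1 empty cell -> not full
  row 8: 5 empty cells -> not full
  row 9: 8 empty cells -> not full
  row 10: 6 empty cells -> not full
  row 11: 8 empty cells -> not full
Total rows cleared: 1

Answer: 1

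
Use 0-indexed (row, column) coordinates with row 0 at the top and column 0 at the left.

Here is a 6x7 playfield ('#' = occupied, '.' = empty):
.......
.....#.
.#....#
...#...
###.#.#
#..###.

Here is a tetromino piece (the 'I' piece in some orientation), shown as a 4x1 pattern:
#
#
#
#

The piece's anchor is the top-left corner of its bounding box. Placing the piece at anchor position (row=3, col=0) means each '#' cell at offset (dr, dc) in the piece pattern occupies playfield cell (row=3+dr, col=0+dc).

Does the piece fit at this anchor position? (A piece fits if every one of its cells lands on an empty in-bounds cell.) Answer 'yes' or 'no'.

Answer: no

Derivation:
Check each piece cell at anchor (3, 0):
  offset (0,0) -> (3,0): empty -> OK
  offset (1,0) -> (4,0): occupied ('#') -> FAIL
  offset (2,0) -> (5,0): occupied ('#') -> FAIL
  offset (3,0) -> (6,0): out of bounds -> FAIL
All cells valid: no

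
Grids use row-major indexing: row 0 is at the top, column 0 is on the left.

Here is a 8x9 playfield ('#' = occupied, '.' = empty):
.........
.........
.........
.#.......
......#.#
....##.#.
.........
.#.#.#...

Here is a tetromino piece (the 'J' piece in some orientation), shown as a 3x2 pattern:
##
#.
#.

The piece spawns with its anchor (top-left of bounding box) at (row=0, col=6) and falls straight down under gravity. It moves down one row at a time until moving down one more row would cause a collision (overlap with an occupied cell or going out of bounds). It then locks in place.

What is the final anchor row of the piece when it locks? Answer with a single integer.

Answer: 1

Derivation:
Spawn at (row=0, col=6). Try each row:
  row 0: fits
  row 1: fits
  row 2: blocked -> lock at row 1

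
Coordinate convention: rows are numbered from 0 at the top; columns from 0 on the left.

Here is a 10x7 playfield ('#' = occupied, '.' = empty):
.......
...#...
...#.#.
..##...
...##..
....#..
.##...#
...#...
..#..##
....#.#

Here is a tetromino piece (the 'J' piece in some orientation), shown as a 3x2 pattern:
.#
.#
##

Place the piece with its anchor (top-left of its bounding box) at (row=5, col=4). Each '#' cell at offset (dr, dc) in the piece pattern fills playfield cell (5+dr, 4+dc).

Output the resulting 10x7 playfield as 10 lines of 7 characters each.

Fill (5+0,4+1) = (5,5)
Fill (5+1,4+1) = (6,5)
Fill (5+2,4+0) = (7,4)
Fill (5+2,4+1) = (7,5)

Answer: .......
...#...
...#.#.
..##...
...##..
....##.
.##..##
...###.
..#..##
....#.#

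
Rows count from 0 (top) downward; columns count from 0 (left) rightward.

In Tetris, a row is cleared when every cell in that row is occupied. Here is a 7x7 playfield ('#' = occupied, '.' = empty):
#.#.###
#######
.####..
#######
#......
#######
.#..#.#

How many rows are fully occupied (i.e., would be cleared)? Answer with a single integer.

Answer: 3

Derivation:
Check each row:
  row 0: 2 empty cells -> not full
  row 1: 0 empty cells -> FULL (clear)
  row 2: 3 empty cells -> not full
  row 3: 0 empty cells -> FULL (clear)
  row 4: 6 empty cells -> not full
  row 5: 0 empty cells -> FULL (clear)
  row 6: 4 empty cells -> not full
Total rows cleared: 3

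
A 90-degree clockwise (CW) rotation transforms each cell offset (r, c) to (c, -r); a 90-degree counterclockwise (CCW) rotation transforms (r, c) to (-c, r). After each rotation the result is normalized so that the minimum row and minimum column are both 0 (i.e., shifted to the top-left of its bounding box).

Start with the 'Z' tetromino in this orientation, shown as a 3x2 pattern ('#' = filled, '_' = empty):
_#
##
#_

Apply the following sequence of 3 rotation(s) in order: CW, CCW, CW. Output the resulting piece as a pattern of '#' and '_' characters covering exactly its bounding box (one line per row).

Start:
_#
##
#_
After rotation 1 (CW):
##_
_##
After rotation 2 (CCW):
_#
##
#_
After rotation 3 (CW):
##_
_##

Answer: ##_
_##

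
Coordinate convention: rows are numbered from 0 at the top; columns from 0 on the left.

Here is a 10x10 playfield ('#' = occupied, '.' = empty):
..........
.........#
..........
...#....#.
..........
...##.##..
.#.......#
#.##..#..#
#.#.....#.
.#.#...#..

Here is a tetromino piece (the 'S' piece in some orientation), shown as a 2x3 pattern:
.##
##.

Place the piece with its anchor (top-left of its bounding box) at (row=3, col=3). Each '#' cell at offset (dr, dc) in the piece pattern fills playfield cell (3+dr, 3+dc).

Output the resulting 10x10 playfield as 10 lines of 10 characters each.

Answer: ..........
.........#
..........
...###..#.
...##.....
...##.##..
.#.......#
#.##..#..#
#.#.....#.
.#.#...#..

Derivation:
Fill (3+0,3+1) = (3,4)
Fill (3+0,3+2) = (3,5)
Fill (3+1,3+0) = (4,3)
Fill (3+1,3+1) = (4,4)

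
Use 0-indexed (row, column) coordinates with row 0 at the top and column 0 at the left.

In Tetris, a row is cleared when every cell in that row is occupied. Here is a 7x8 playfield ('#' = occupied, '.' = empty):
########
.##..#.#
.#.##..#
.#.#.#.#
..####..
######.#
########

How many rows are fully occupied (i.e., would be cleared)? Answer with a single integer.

Check each row:
  row 0: 0 empty cells -> FULL (clear)
  row 1: 4 empty cells -> not full
  row 2: 4 empty cells -> not full
  row 3: 4 empty cells -> not full
  row 4: 4 empty cells -> not full
  row 5: 1 empty cell -> not full
  row 6: 0 empty cells -> FULL (clear)
Total rows cleared: 2

Answer: 2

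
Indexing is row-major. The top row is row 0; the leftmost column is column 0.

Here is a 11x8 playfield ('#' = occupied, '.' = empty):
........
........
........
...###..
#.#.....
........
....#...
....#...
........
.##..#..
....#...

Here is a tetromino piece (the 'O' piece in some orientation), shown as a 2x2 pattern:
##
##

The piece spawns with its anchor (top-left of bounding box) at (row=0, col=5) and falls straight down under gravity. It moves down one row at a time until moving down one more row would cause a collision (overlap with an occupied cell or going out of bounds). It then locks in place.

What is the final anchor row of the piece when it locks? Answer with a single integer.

Spawn at (row=0, col=5). Try each row:
  row 0: fits
  row 1: fits
  row 2: blocked -> lock at row 1

Answer: 1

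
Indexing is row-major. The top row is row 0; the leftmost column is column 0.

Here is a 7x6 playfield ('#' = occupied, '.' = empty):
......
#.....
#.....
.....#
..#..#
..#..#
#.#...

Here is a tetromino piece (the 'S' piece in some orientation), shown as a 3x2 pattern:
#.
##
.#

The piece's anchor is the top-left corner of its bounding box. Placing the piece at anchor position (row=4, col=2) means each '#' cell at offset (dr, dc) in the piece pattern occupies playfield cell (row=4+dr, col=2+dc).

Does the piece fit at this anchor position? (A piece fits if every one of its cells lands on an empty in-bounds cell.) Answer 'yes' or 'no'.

Check each piece cell at anchor (4, 2):
  offset (0,0) -> (4,2): occupied ('#') -> FAIL
  offset (1,0) -> (5,2): occupied ('#') -> FAIL
  offset (1,1) -> (5,3): empty -> OK
  offset (2,1) -> (6,3): empty -> OK
All cells valid: no

Answer: no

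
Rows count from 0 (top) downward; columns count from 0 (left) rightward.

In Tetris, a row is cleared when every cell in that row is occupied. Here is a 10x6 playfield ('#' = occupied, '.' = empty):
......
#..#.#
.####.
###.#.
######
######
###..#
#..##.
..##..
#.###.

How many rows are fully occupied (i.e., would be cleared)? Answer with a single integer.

Check each row:
  row 0: 6 empty cells -> not full
  row 1: 3 empty cells -> not full
  row 2: 2 empty cells -> not full
  row 3: 2 empty cells -> not full
  row 4: 0 empty cells -> FULL (clear)
  row 5: 0 empty cells -> FULL (clear)
  row 6: 2 empty cells -> not full
  row 7: 3 empty cells -> not full
  row 8: 4 empty cells -> not full
  row 9: 2 empty cells -> not full
Total rows cleared: 2

Answer: 2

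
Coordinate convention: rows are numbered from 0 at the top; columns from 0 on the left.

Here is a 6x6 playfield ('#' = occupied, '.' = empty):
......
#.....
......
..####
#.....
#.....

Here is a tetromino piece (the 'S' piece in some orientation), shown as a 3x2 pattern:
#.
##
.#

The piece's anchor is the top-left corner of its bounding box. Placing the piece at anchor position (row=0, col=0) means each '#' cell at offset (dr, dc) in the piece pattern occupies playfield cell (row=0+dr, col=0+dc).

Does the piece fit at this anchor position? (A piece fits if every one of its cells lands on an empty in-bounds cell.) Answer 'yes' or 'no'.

Check each piece cell at anchor (0, 0):
  offset (0,0) -> (0,0): empty -> OK
  offset (1,0) -> (1,0): occupied ('#') -> FAIL
  offset (1,1) -> (1,1): empty -> OK
  offset (2,1) -> (2,1): empty -> OK
All cells valid: no

Answer: no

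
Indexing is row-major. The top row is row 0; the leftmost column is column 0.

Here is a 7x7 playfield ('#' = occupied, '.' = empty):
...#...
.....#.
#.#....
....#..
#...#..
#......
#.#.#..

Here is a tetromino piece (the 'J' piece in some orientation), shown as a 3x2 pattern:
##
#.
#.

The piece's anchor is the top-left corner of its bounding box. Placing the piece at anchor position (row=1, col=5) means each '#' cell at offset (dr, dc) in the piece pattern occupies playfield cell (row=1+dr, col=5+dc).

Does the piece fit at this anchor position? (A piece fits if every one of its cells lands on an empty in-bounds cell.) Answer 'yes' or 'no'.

Answer: no

Derivation:
Check each piece cell at anchor (1, 5):
  offset (0,0) -> (1,5): occupied ('#') -> FAIL
  offset (0,1) -> (1,6): empty -> OK
  offset (1,0) -> (2,5): empty -> OK
  offset (2,0) -> (3,5): empty -> OK
All cells valid: no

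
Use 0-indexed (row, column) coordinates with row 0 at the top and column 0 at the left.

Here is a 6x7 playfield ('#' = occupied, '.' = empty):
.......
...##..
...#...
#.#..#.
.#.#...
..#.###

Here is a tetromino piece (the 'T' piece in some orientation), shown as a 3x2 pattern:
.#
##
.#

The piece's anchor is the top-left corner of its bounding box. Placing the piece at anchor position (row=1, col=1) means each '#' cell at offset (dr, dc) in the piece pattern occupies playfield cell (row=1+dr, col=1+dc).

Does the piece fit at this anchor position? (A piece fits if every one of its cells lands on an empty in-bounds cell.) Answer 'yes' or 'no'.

Answer: no

Derivation:
Check each piece cell at anchor (1, 1):
  offset (0,1) -> (1,2): empty -> OK
  offset (1,0) -> (2,1): empty -> OK
  offset (1,1) -> (2,2): empty -> OK
  offset (2,1) -> (3,2): occupied ('#') -> FAIL
All cells valid: no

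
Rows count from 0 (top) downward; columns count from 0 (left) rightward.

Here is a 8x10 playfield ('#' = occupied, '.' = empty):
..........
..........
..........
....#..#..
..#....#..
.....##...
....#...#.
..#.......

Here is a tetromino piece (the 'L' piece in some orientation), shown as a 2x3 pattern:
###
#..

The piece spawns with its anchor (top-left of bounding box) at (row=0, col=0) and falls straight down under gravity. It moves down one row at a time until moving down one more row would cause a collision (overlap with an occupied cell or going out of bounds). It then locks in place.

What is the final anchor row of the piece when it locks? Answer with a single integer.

Spawn at (row=0, col=0). Try each row:
  row 0: fits
  row 1: fits
  row 2: fits
  row 3: fits
  row 4: blocked -> lock at row 3

Answer: 3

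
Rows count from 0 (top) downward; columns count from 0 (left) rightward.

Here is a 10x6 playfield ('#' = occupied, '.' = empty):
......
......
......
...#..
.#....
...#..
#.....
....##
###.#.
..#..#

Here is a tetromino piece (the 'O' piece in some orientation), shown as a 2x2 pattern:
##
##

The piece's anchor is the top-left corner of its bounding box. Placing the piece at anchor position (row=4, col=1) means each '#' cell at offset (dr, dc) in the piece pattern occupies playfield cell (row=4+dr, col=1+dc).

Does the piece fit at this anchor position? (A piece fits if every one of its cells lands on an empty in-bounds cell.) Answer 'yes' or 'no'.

Check each piece cell at anchor (4, 1):
  offset (0,0) -> (4,1): occupied ('#') -> FAIL
  offset (0,1) -> (4,2): empty -> OK
  offset (1,0) -> (5,1): empty -> OK
  offset (1,1) -> (5,2): empty -> OK
All cells valid: no

Answer: no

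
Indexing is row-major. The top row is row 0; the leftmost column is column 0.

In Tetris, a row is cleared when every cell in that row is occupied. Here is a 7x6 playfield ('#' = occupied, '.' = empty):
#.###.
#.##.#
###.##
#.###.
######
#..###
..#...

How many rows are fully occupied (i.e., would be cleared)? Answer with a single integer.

Answer: 1

Derivation:
Check each row:
  row 0: 2 empty cells -> not full
  row 1: 2 empty cells -> not full
  row 2: 1 empty cell -> not full
  row 3: 2 empty cells -> not full
  row 4: 0 empty cells -> FULL (clear)
  row 5: 2 empty cells -> not full
  row 6: 5 empty cells -> not full
Total rows cleared: 1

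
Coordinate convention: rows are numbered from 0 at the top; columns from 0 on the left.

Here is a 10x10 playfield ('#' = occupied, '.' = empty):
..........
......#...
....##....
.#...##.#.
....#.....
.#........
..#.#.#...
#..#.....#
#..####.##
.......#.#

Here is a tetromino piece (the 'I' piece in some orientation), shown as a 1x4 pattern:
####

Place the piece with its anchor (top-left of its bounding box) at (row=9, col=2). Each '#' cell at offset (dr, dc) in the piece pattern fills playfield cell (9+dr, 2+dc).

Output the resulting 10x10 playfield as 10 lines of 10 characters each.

Fill (9+0,2+0) = (9,2)
Fill (9+0,2+1) = (9,3)
Fill (9+0,2+2) = (9,4)
Fill (9+0,2+3) = (9,5)

Answer: ..........
......#...
....##....
.#...##.#.
....#.....
.#........
..#.#.#...
#..#.....#
#..####.##
..####.#.#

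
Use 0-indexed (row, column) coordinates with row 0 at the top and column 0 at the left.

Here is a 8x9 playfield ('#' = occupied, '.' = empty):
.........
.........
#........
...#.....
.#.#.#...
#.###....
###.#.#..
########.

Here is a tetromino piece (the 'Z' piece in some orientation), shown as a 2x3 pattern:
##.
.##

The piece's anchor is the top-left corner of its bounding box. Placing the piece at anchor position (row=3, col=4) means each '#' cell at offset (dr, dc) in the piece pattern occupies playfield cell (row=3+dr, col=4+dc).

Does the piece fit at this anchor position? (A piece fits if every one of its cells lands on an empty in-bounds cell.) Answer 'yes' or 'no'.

Answer: no

Derivation:
Check each piece cell at anchor (3, 4):
  offset (0,0) -> (3,4): empty -> OK
  offset (0,1) -> (3,5): empty -> OK
  offset (1,1) -> (4,5): occupied ('#') -> FAIL
  offset (1,2) -> (4,6): empty -> OK
All cells valid: no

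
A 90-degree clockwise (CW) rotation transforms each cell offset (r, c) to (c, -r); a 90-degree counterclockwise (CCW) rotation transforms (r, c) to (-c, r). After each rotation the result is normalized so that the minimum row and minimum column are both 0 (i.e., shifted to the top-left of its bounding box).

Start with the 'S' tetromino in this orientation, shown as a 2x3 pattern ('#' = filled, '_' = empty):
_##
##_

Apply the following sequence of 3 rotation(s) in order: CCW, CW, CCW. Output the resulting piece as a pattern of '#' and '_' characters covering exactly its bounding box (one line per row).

Start:
_##
##_
After rotation 1 (CCW):
#_
##
_#
After rotation 2 (CW):
_##
##_
After rotation 3 (CCW):
#_
##
_#

Answer: #_
##
_#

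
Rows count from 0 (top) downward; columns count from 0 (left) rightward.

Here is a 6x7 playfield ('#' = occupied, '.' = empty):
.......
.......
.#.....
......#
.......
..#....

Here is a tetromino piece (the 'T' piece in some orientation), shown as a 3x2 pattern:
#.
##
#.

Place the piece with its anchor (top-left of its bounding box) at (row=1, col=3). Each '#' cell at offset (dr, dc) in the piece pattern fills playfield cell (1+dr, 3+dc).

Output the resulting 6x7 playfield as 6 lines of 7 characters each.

Fill (1+0,3+0) = (1,3)
Fill (1+1,3+0) = (2,3)
Fill (1+1,3+1) = (2,4)
Fill (1+2,3+0) = (3,3)

Answer: .......
...#...
.#.##..
...#..#
.......
..#....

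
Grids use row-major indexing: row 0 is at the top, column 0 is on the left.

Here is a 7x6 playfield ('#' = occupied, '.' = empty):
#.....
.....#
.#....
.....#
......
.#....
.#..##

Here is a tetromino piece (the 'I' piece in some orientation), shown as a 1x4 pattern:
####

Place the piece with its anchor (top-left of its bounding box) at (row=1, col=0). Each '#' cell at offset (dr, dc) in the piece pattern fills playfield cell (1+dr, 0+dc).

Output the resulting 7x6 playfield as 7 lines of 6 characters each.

Fill (1+0,0+0) = (1,0)
Fill (1+0,0+1) = (1,1)
Fill (1+0,0+2) = (1,2)
Fill (1+0,0+3) = (1,3)

Answer: #.....
####.#
.#....
.....#
......
.#....
.#..##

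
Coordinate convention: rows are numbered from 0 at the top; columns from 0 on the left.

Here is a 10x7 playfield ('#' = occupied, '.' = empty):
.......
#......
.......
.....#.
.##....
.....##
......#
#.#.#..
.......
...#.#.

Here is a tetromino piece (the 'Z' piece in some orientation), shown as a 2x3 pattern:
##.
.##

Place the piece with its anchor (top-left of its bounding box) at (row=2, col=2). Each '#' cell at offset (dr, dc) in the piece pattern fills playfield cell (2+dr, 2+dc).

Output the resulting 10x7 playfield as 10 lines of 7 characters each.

Fill (2+0,2+0) = (2,2)
Fill (2+0,2+1) = (2,3)
Fill (2+1,2+1) = (3,3)
Fill (2+1,2+2) = (3,4)

Answer: .......
#......
..##...
...###.
.##....
.....##
......#
#.#.#..
.......
...#.#.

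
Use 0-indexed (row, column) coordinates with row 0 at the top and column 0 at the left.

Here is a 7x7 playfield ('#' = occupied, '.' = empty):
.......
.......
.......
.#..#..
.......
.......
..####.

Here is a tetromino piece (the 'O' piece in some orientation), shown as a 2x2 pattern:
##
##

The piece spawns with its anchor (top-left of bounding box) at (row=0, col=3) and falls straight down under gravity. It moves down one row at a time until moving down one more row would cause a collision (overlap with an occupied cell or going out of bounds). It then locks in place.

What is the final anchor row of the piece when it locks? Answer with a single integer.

Answer: 1

Derivation:
Spawn at (row=0, col=3). Try each row:
  row 0: fits
  row 1: fits
  row 2: blocked -> lock at row 1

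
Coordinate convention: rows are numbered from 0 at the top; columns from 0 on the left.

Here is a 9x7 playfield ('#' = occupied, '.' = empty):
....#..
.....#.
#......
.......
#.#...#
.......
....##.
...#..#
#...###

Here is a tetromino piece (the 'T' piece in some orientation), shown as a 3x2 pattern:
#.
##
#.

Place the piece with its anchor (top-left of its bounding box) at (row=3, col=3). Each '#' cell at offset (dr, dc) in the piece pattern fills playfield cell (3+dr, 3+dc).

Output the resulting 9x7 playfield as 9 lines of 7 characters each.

Answer: ....#..
.....#.
#......
...#...
#.###.#
...#...
....##.
...#..#
#...###

Derivation:
Fill (3+0,3+0) = (3,3)
Fill (3+1,3+0) = (4,3)
Fill (3+1,3+1) = (4,4)
Fill (3+2,3+0) = (5,3)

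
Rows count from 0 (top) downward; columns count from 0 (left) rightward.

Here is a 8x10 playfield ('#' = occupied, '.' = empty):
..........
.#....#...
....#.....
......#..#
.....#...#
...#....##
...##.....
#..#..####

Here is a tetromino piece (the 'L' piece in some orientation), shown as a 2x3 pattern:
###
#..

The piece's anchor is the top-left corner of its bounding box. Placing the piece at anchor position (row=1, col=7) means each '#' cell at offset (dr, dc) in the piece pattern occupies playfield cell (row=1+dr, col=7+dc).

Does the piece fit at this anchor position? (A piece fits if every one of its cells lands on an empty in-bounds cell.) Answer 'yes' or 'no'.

Answer: yes

Derivation:
Check each piece cell at anchor (1, 7):
  offset (0,0) -> (1,7): empty -> OK
  offset (0,1) -> (1,8): empty -> OK
  offset (0,2) -> (1,9): empty -> OK
  offset (1,0) -> (2,7): empty -> OK
All cells valid: yes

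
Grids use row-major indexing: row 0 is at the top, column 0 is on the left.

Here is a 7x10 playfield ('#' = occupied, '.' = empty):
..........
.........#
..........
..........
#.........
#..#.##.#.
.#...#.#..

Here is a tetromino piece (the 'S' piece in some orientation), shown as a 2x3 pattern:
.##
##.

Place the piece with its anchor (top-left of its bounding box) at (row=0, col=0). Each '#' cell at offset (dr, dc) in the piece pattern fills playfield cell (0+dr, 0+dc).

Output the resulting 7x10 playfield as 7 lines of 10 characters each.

Answer: .##.......
##.......#
..........
..........
#.........
#..#.##.#.
.#...#.#..

Derivation:
Fill (0+0,0+1) = (0,1)
Fill (0+0,0+2) = (0,2)
Fill (0+1,0+0) = (1,0)
Fill (0+1,0+1) = (1,1)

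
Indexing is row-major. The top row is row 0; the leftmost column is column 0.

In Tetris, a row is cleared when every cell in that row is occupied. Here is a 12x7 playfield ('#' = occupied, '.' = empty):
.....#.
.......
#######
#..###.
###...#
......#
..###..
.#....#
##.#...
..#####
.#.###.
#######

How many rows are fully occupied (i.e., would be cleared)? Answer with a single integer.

Check each row:
  row 0: 6 empty cells -> not full
  row 1: 7 empty cells -> not full
  row 2: 0 empty cells -> FULL (clear)
  row 3: 3 empty cells -> not full
  row 4: 3 empty cells -> not full
  row 5: 6 empty cells -> not full
  row 6: 4 empty cells -> not full
  row 7: 5 empty cells -> not full
  row 8: 4 empty cells -> not full
  row 9: 2 empty cells -> not full
  row 10: 3 empty cells -> not full
  row 11: 0 empty cells -> FULL (clear)
Total rows cleared: 2

Answer: 2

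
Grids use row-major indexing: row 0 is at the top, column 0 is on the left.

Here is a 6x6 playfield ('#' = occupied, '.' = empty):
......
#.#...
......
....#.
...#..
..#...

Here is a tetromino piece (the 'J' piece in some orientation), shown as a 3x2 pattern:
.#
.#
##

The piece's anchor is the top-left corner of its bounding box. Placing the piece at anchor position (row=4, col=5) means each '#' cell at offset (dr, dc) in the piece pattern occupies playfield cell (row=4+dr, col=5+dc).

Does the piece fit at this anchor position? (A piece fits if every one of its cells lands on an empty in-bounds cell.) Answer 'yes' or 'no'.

Answer: no

Derivation:
Check each piece cell at anchor (4, 5):
  offset (0,1) -> (4,6): out of bounds -> FAIL
  offset (1,1) -> (5,6): out of bounds -> FAIL
  offset (2,0) -> (6,5): out of bounds -> FAIL
  offset (2,1) -> (6,6): out of bounds -> FAIL
All cells valid: no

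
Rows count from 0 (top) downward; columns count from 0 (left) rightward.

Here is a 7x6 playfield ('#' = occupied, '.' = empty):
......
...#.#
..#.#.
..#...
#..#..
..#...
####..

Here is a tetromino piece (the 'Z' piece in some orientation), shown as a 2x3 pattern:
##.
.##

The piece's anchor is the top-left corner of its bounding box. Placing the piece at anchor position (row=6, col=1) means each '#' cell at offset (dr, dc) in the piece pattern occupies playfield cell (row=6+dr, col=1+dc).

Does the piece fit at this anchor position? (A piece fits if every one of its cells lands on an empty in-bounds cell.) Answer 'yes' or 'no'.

Check each piece cell at anchor (6, 1):
  offset (0,0) -> (6,1): occupied ('#') -> FAIL
  offset (0,1) -> (6,2): occupied ('#') -> FAIL
  offset (1,1) -> (7,2): out of bounds -> FAIL
  offset (1,2) -> (7,3): out of bounds -> FAIL
All cells valid: no

Answer: no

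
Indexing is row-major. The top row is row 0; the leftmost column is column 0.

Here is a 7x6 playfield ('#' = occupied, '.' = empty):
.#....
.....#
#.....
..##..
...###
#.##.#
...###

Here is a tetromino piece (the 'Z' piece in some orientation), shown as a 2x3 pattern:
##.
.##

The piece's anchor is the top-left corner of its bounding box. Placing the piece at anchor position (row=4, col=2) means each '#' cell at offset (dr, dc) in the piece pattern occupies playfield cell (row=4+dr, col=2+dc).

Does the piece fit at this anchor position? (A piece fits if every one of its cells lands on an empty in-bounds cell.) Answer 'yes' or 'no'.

Check each piece cell at anchor (4, 2):
  offset (0,0) -> (4,2): empty -> OK
  offset (0,1) -> (4,3): occupied ('#') -> FAIL
  offset (1,1) -> (5,3): occupied ('#') -> FAIL
  offset (1,2) -> (5,4): empty -> OK
All cells valid: no

Answer: no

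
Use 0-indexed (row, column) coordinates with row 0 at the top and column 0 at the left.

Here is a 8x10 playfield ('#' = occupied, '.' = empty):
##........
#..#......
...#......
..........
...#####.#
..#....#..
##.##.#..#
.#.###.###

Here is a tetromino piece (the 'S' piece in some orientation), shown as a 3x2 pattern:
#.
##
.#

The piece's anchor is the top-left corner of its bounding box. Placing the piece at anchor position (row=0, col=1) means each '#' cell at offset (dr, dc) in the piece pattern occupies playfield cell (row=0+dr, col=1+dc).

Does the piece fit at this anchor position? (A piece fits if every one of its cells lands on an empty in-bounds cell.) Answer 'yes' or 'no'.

Answer: no

Derivation:
Check each piece cell at anchor (0, 1):
  offset (0,0) -> (0,1): occupied ('#') -> FAIL
  offset (1,0) -> (1,1): empty -> OK
  offset (1,1) -> (1,2): empty -> OK
  offset (2,1) -> (2,2): empty -> OK
All cells valid: no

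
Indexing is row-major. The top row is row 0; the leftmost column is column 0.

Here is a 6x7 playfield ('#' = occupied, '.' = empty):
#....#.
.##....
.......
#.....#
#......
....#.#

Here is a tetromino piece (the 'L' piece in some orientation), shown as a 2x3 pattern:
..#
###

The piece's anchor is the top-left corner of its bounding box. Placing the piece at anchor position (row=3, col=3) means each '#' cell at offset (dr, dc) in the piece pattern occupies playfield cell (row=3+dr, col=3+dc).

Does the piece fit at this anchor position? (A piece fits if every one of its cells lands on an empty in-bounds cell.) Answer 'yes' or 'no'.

Answer: yes

Derivation:
Check each piece cell at anchor (3, 3):
  offset (0,2) -> (3,5): empty -> OK
  offset (1,0) -> (4,3): empty -> OK
  offset (1,1) -> (4,4): empty -> OK
  offset (1,2) -> (4,5): empty -> OK
All cells valid: yes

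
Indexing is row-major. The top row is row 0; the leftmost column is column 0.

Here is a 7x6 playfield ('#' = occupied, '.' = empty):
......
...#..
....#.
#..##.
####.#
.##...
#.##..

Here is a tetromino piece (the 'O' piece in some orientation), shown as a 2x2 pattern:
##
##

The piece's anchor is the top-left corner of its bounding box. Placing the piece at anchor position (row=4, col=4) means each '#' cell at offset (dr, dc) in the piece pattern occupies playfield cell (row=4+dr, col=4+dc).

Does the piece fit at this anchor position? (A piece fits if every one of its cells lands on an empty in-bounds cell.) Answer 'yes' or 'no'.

Check each piece cell at anchor (4, 4):
  offset (0,0) -> (4,4): empty -> OK
  offset (0,1) -> (4,5): occupied ('#') -> FAIL
  offset (1,0) -> (5,4): empty -> OK
  offset (1,1) -> (5,5): empty -> OK
All cells valid: no

Answer: no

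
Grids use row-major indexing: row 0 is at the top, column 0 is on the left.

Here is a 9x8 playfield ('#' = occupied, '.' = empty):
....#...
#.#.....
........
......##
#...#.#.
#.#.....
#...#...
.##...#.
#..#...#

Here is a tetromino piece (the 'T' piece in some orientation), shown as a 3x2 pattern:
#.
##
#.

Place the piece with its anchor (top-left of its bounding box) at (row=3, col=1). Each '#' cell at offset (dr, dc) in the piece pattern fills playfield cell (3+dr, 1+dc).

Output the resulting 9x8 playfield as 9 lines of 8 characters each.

Fill (3+0,1+0) = (3,1)
Fill (3+1,1+0) = (4,1)
Fill (3+1,1+1) = (4,2)
Fill (3+2,1+0) = (5,1)

Answer: ....#...
#.#.....
........
.#....##
###.#.#.
###.....
#...#...
.##...#.
#..#...#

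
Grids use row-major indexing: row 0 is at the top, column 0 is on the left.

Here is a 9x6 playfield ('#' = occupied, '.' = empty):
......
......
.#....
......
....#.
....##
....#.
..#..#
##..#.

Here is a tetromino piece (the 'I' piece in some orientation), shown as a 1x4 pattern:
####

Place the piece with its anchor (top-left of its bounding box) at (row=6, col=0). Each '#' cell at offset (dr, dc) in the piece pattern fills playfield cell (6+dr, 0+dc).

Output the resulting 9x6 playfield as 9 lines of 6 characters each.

Fill (6+0,0+0) = (6,0)
Fill (6+0,0+1) = (6,1)
Fill (6+0,0+2) = (6,2)
Fill (6+0,0+3) = (6,3)

Answer: ......
......
.#....
......
....#.
....##
#####.
..#..#
##..#.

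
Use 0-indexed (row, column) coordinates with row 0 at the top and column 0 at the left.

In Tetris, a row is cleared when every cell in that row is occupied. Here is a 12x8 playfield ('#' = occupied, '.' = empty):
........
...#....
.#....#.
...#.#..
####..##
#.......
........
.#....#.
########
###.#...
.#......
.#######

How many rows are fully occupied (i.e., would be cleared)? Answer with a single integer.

Answer: 1

Derivation:
Check each row:
  row 0: 8 empty cells -> not full
  row 1: 7 empty cells -> not full
  row 2: 6 empty cells -> not full
  row 3: 6 empty cells -> not full
  row 4: 2 empty cells -> not full
  row 5: 7 empty cells -> not full
  row 6: 8 empty cells -> not full
  row 7: 6 empty cells -> not full
  row 8: 0 empty cells -> FULL (clear)
  row 9: 4 empty cells -> not full
  row 10: 7 empty cells -> not full
  row 11: 1 empty cell -> not full
Total rows cleared: 1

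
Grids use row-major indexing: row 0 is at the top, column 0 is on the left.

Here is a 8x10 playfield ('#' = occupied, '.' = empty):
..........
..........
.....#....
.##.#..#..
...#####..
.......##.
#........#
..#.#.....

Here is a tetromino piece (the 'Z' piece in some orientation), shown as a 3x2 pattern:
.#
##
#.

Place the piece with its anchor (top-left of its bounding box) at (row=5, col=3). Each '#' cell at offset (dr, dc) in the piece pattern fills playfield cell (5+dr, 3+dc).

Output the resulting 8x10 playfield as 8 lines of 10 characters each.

Answer: ..........
..........
.....#....
.##.#..#..
...#####..
....#..##.
#..##....#
..###.....

Derivation:
Fill (5+0,3+1) = (5,4)
Fill (5+1,3+0) = (6,3)
Fill (5+1,3+1) = (6,4)
Fill (5+2,3+0) = (7,3)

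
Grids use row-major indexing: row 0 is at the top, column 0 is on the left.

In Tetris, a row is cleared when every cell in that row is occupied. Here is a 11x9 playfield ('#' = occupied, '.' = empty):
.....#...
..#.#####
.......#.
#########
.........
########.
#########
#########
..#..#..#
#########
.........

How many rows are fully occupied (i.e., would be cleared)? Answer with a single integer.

Answer: 4

Derivation:
Check each row:
  row 0: 8 empty cells -> not full
  row 1: 3 empty cells -> not full
  row 2: 8 empty cells -> not full
  row 3: 0 empty cells -> FULL (clear)
  row 4: 9 empty cells -> not full
  row 5: 1 empty cell -> not full
  row 6: 0 empty cells -> FULL (clear)
  row 7: 0 empty cells -> FULL (clear)
  row 8: 6 empty cells -> not full
  row 9: 0 empty cells -> FULL (clear)
  row 10: 9 empty cells -> not full
Total rows cleared: 4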